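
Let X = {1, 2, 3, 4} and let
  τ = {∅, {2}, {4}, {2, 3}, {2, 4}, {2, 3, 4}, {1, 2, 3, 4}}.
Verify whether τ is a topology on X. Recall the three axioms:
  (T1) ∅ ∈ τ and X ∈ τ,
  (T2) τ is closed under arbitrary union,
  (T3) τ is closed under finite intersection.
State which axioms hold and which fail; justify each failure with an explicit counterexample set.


τ IS a topology on X.

Axiom (T1): ∅ ∈ τ? Yes; X ∈ τ? Yes.
Axiom (T2/T3): check pairwise unions and intersections of members of τ.
All pairwise intersections and unions checked — each lies in τ. Therefore τ satisfies (T1), (T2), (T3): it IS a topology on X.


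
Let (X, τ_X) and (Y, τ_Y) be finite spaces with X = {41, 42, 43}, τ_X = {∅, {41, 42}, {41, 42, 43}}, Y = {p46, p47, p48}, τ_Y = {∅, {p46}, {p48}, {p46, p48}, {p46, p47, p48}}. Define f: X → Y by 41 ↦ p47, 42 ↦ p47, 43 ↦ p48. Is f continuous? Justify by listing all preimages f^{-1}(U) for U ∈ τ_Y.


f is NOT continuous.

Compute f^{-1}(U) for each U ∈ τ_Y:
  U = ∅: f^{-1}(U) = ∅ ∈ τ_X ✓.
  U = {p46}: f^{-1}(U) = ∅ ∈ τ_X ✓.
  U = {p48}: f^{-1}(U) = {43} ∉ τ_X ✗.
  U = {p46, p48}: f^{-1}(U) = {43} ∉ τ_X ✗.
  U = {p46, p47, p48}: f^{-1}(U) = {41, 42, 43} ∈ τ_X ✓.
Found U = {p48} with f^{-1}(U) = {43} not in τ_X. Therefore f is NOT continuous.


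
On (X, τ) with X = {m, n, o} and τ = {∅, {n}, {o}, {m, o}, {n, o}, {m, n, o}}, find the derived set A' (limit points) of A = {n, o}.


A' = {m}

For each x ∈ X, list the open sets U ∈ τ with x ∈ U, then check whether U ∩ (A ∖ {x}) ≠ ∅ for every such U.
  x = m: opens ∋ x are {m, o}, {m, n, o}; each meets A ∖ {m}, so x IS a limit point.
  x = n: open {n} ∋ x has {n} ∩ (A ∖ {n}) = ∅, so x is NOT a limit point.
  x = o: open {o} ∋ x has {o} ∩ (A ∖ {o}) = ∅, so x is NOT a limit point.
Collecting: A' = {m}.


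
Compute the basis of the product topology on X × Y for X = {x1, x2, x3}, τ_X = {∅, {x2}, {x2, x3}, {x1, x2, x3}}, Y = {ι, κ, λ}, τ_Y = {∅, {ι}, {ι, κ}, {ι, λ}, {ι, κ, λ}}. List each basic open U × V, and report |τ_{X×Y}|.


Basis B = {∅ × ∅, {x2} × {ι}, {x2} × {ι, κ}, {x2} × {ι, λ}, {x2, x3} × {ι}, {x1, x2, x3} × {ι}, {x2} × {ι, κ, λ}, {x2, x3} × {ι, κ}, {x2, x3} × {ι, λ}, {x1, x2, x3} × {ι, κ}, {x1, x2, x3} × {ι, λ}, {x2, x3} × {ι, κ, λ}, {x1, x2, x3} × {ι, κ, λ}}; |τ_{X×Y}| = 30.

Enumerate products U × V with U ∈ τ_X, V ∈ τ_Y (deduplicated):
  ∅ × ∅ = {} (∅)
  {x2} × {ι} = {(x2,ι)}
  {x2} × {ι, κ} = {(x2,ι), (x2,κ)}
  {x2} × {ι, λ} = {(x2,ι), (x2,λ)}
  {x2, x3} × {ι} = {(x2,ι), (x3,ι)}
  {x1, x2, x3} × {ι} = {(x1,ι), (x2,ι), (x3,ι)}
  {x2} × {ι, κ, λ} = {(x2,ι), (x2,κ), (x2,λ)}
  {x2, x3} × {ι, κ} = {(x2,ι), (x2,κ), (x3,ι), (x3,κ)}
  {x2, x3} × {ι, λ} = {(x2,ι), (x2,λ), (x3,ι), (x3,λ)}
  {x1, x2, x3} × {ι, κ} = {(x1,ι), (x1,κ), (x2,ι), (x2,κ), (x3,ι), (x3,κ)}
  {x1, x2, x3} × {ι, λ} = {(x1,ι), (x1,λ), (x2,ι), (x2,λ), (x3,ι), (x3,λ)}
  {x2, x3} × {ι, κ, λ} = {(x2,ι), (x2,κ), (x2,λ), (x3,ι), (x3,κ), (x3,λ)}
  {x1, x2, x3} × {ι, κ, λ} = {(x1,ι), (x1,κ), (x1,λ), (x2,ι), (x2,κ), (x2,λ), (x3,ι), (x3,κ), (x3,λ)}
These 13 distinct sets form the basis B.
Close under arbitrary unions to get τ_{X×Y}; counting gives |τ_{X×Y}| = 30.


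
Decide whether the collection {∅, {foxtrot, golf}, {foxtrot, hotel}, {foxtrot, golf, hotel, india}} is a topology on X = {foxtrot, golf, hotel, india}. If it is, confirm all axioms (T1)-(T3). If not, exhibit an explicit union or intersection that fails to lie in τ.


τ is NOT a topology on X.

Axiom (T1): ∅ ∈ τ? Yes; X ∈ τ? Yes.
Axiom (T2/T3): check pairwise unions and intersections of members of τ.
Counterexample for (T3): {foxtrot, golf} ∩ {foxtrot, hotel} = {foxtrot} ∉ τ. Therefore τ is NOT a topology.


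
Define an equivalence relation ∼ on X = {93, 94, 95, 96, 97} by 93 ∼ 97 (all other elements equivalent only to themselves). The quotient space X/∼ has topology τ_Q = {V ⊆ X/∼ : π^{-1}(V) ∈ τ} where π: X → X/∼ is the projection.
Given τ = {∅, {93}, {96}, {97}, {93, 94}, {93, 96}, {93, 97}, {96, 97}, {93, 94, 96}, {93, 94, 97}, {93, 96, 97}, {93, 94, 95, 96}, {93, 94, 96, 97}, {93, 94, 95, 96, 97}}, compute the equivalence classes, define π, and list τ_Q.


X/∼ = {[93=97], [94], [95], [96]}; |τ_Q| = 7.

Equivalence classes: [93=97], [94], [95], [96].
Quotient map π: X → X/∼ sends 93 ↦ [93=97], 94 ↦ [94], 95 ↦ [95], 96 ↦ [96], 97 ↦ [93=97].
For each subset V ⊆ X/∼, compute π^{-1}(V) ⊆ X and check whether π^{-1}(V) ∈ τ. V is open in τ_Q iff π^{-1}(V) ∈ τ.
  V = {}: π^{-1}(V) = ∅ ∈ τ ✓.
  V = {[93=97]}: π^{-1}(V) = {93, 97} ∈ τ ✓.
  V = {[94]}: π^{-1}(V) = {94} ∉ τ ✗.
  V = {[93=97], [94]}: π^{-1}(V) = {93, 94, 97} ∈ τ ✓.
  V = {[95]}: π^{-1}(V) = {95} ∉ τ ✗.
  V = {[93=97], [95]}: π^{-1}(V) = {93, 95, 97} ∉ τ ✗.
  V = {[94], [95]}: π^{-1}(V) = {94, 95} ∉ τ ✗.
  V = {[93=97], [94], [95]}: π^{-1}(V) = {93, 94, 95, 97} ∉ τ ✗.
  V = {[96]}: π^{-1}(V) = {96} ∈ τ ✓.
  V = {[93=97], [96]}: π^{-1}(V) = {93, 96, 97} ∈ τ ✓.
  V = {[94], [96]}: π^{-1}(V) = {94, 96} ∉ τ ✗.
  V = {[93=97], [94], [96]}: π^{-1}(V) = {93, 94, 96, 97} ∈ τ ✓.
  V = {[95], [96]}: π^{-1}(V) = {95, 96} ∉ τ ✗.
  V = {[93=97], [95], [96]}: π^{-1}(V) = {93, 95, 96, 97} ∉ τ ✗.
  V = {[94], [95], [96]}: π^{-1}(V) = {94, 95, 96} ∉ τ ✗.
  V = {[93=97], [94], [95], [96]}: π^{-1}(V) = {93, 94, 95, 96, 97} ∈ τ ✓.
Open sets in the quotient: τ_Q = {{}, {[93=97]}, {[93=97], [94]}, {[96]}, {[93=97], [96]}, {[93=97], [94], [96]}, {[93=97], [94], [95], [96]}} (7 elements).


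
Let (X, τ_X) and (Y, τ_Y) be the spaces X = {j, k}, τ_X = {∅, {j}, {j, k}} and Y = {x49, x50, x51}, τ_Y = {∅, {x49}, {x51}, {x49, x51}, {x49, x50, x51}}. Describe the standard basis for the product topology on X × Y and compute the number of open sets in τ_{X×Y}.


Basis B = {∅ × ∅, {j} × {x49}, {j} × {x51}, {j} × {x49, x51}, {j, k} × {x49}, {j, k} × {x51}, {j} × {x49, x50, x51}, {j, k} × {x49, x51}, {j, k} × {x49, x50, x51}}; |τ_{X×Y}| = 14.

Enumerate products U × V with U ∈ τ_X, V ∈ τ_Y (deduplicated):
  ∅ × ∅ = {} (∅)
  {j} × {x49} = {(j,x49)}
  {j} × {x51} = {(j,x51)}
  {j} × {x49, x51} = {(j,x49), (j,x51)}
  {j, k} × {x49} = {(j,x49), (k,x49)}
  {j, k} × {x51} = {(j,x51), (k,x51)}
  {j} × {x49, x50, x51} = {(j,x49), (j,x50), (j,x51)}
  {j, k} × {x49, x51} = {(j,x49), (j,x51), (k,x49), (k,x51)}
  {j, k} × {x49, x50, x51} = {(j,x49), (j,x50), (j,x51), (k,x49), (k,x50), (k,x51)}
These 9 distinct sets form the basis B.
Close under arbitrary unions to get τ_{X×Y}; counting gives |τ_{X×Y}| = 14.


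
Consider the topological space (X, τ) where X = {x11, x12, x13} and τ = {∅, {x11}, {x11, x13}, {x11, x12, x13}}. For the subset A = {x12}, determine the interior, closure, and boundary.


int(A) = ∅, cl(A) = {x12}, ∂A = {x12}.

Closed sets in (X, τ) are complements of opens:
  closed(X, τ) = {∅, {x12}, {x12, x13}, {x11, x12, x13}}.
int(A) = ⋃ {U ∈ τ : U ⊆ A}. Opens contained in A: ∅.
Taking the union of these: int(A) = ∅.
cl(A) = ⋂ {C closed : A ⊆ C}. Closed sets containing A: {x12}, {x12, x13}, {x11, x12, x13}.
Intersecting these: cl(A) = {x12}.
∂A = cl(A) ∖ int(A) = {x12} ∖ ∅ = {x12}.


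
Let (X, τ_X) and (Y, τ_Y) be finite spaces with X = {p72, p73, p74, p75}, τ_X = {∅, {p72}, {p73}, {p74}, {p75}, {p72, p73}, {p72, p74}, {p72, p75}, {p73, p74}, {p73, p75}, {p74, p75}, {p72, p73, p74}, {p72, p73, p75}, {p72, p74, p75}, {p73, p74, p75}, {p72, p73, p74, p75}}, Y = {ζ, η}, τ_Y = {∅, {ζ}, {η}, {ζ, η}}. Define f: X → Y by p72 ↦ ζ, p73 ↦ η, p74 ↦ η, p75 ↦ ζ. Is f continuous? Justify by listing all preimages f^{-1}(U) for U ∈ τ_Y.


f IS continuous.

Compute f^{-1}(U) for each U ∈ τ_Y:
  U = ∅: f^{-1}(U) = ∅ ∈ τ_X ✓.
  U = {ζ}: f^{-1}(U) = {p72, p75} ∈ τ_X ✓.
  U = {η}: f^{-1}(U) = {p73, p74} ∈ τ_X ✓.
  U = {ζ, η}: f^{-1}(U) = {p72, p73, p74, p75} ∈ τ_X ✓.
Every preimage lies in τ_X, so f IS continuous.


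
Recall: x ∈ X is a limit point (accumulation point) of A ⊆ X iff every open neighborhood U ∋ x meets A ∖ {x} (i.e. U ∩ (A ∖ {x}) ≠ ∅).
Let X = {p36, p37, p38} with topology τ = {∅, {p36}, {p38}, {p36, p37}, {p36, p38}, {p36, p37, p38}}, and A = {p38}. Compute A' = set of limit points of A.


A' = ∅

For each x ∈ X, list the open sets U ∈ τ with x ∈ U, then check whether U ∩ (A ∖ {x}) ≠ ∅ for every such U.
  x = p36: open {p36} ∋ x has {p36} ∩ (A ∖ {p36}) = ∅, so x is NOT a limit point.
  x = p37: open {p36, p37} ∋ x has {p36, p37} ∩ (A ∖ {p37}) = ∅, so x is NOT a limit point.
  x = p38: open {p38} ∋ x has {p38} ∩ (A ∖ {p38}) = ∅, so x is NOT a limit point.
Collecting: A' = ∅.


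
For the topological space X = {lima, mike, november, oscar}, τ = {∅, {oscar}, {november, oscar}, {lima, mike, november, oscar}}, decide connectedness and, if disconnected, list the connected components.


(X, τ) is connected.

Find clopen sets (U ∈ τ with X ∖ U ∈ τ):
  U = ∅, X ∖ U = {lima, mike, november, oscar} — both open, so U is clopen.
  U = {lima, mike, november, oscar}, X ∖ U = ∅ — both open, so U is clopen.
Only trivial clopens (∅ and X) exist, so (X, τ) is connected.
Compute connected components by grouping points that agree on all clopens:
  component: {lima, mike, november, oscar}


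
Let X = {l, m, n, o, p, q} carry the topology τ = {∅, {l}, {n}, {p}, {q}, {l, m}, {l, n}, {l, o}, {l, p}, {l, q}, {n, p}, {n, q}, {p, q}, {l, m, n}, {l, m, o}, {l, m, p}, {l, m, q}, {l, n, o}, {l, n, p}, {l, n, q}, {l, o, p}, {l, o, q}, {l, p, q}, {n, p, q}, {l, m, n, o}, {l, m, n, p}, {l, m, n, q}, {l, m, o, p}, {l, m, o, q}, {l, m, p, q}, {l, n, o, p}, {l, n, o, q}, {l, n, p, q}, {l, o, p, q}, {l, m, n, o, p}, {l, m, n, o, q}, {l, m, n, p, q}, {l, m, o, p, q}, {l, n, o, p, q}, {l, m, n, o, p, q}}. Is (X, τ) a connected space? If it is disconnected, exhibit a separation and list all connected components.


(X, τ) is disconnected; components = [{n}, {p}, {q}, {l, m, o}].

Find clopen sets (U ∈ τ with X ∖ U ∈ τ):
  U = ∅, X ∖ U = {l, m, n, o, p, q} — both open, so U is clopen.
  U = {n}, X ∖ U = {l, m, o, p, q} — both open, so U is clopen.
  U = {p}, X ∖ U = {l, m, n, o, q} — both open, so U is clopen.
  U = {q}, X ∖ U = {l, m, n, o, p} — both open, so U is clopen.
  U = {n, p}, X ∖ U = {l, m, o, q} — both open, so U is clopen.
  U = {n, q}, X ∖ U = {l, m, o, p} — both open, so U is clopen.
  U = {p, q}, X ∖ U = {l, m, n, o} — both open, so U is clopen.
  U = {l, m, o}, X ∖ U = {n, p, q} — both open, so U is clopen.
  U = {n, p, q}, X ∖ U = {l, m, o} — both open, so U is clopen.
  U = {l, m, n, o}, X ∖ U = {p, q} — both open, so U is clopen.
  U = {l, m, o, p}, X ∖ U = {n, q} — both open, so U is clopen.
  U = {l, m, o, q}, X ∖ U = {n, p} — both open, so U is clopen.
  U = {l, m, n, o, p}, X ∖ U = {q} — both open, so U is clopen.
  U = {l, m, n, o, q}, X ∖ U = {p} — both open, so U is clopen.
  U = {l, m, o, p, q}, X ∖ U = {n} — both open, so U is clopen.
  U = {l, m, n, o, p, q}, X ∖ U = ∅ — both open, so U is clopen.
Nontrivial clopen(s) exist: e.g. {p, q}. So (X, τ) is disconnected.
Compute connected components by grouping points that agree on all clopens:
  component: {n}
  component: {p}
  component: {q}
  component: {l, m, o}


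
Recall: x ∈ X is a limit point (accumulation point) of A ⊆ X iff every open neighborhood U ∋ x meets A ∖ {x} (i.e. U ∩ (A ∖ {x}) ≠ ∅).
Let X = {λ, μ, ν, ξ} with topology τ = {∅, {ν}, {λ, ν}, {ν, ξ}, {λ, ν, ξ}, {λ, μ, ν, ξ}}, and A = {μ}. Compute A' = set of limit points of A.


A' = ∅

For each x ∈ X, list the open sets U ∈ τ with x ∈ U, then check whether U ∩ (A ∖ {x}) ≠ ∅ for every such U.
  x = λ: open {λ, ν} ∋ x has {λ, ν} ∩ (A ∖ {λ}) = ∅, so x is NOT a limit point.
  x = μ: open {λ, μ, ν, ξ} ∋ x has {λ, μ, ν, ξ} ∩ (A ∖ {μ}) = ∅, so x is NOT a limit point.
  x = ν: open {ν} ∋ x has {ν} ∩ (A ∖ {ν}) = ∅, so x is NOT a limit point.
  x = ξ: open {ν, ξ} ∋ x has {ν, ξ} ∩ (A ∖ {ξ}) = ∅, so x is NOT a limit point.
Collecting: A' = ∅.


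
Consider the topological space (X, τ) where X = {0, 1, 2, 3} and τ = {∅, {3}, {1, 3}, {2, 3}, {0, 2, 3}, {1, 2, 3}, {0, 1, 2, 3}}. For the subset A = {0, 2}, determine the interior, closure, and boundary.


int(A) = ∅, cl(A) = {0, 2}, ∂A = {0, 2}.

Closed sets in (X, τ) are complements of opens:
  closed(X, τ) = {∅, {0}, {1}, {0, 1}, {0, 2}, {0, 1, 2}, {0, 1, 2, 3}}.
int(A) = ⋃ {U ∈ τ : U ⊆ A}. Opens contained in A: ∅.
Taking the union of these: int(A) = ∅.
cl(A) = ⋂ {C closed : A ⊆ C}. Closed sets containing A: {0, 2}, {0, 1, 2}, {0, 1, 2, 3}.
Intersecting these: cl(A) = {0, 2}.
∂A = cl(A) ∖ int(A) = {0, 2} ∖ ∅ = {0, 2}.


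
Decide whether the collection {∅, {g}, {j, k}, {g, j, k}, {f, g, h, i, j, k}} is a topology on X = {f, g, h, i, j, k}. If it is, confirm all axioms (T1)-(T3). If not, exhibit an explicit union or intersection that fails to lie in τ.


τ IS a topology on X.

Axiom (T1): ∅ ∈ τ? Yes; X ∈ τ? Yes.
Axiom (T2/T3): check pairwise unions and intersections of members of τ.
All pairwise intersections and unions checked — each lies in τ. Therefore τ satisfies (T1), (T2), (T3): it IS a topology on X.


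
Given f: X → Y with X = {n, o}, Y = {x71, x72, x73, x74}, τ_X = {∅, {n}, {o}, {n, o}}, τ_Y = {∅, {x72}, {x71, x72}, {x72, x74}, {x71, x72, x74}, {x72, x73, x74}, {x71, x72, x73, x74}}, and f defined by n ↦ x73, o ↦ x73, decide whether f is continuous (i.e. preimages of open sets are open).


f IS continuous.

Compute f^{-1}(U) for each U ∈ τ_Y:
  U = ∅: f^{-1}(U) = ∅ ∈ τ_X ✓.
  U = {x72}: f^{-1}(U) = ∅ ∈ τ_X ✓.
  U = {x71, x72}: f^{-1}(U) = ∅ ∈ τ_X ✓.
  U = {x72, x74}: f^{-1}(U) = ∅ ∈ τ_X ✓.
  U = {x71, x72, x74}: f^{-1}(U) = ∅ ∈ τ_X ✓.
  U = {x72, x73, x74}: f^{-1}(U) = {n, o} ∈ τ_X ✓.
  U = {x71, x72, x73, x74}: f^{-1}(U) = {n, o} ∈ τ_X ✓.
Every preimage lies in τ_X, so f IS continuous.


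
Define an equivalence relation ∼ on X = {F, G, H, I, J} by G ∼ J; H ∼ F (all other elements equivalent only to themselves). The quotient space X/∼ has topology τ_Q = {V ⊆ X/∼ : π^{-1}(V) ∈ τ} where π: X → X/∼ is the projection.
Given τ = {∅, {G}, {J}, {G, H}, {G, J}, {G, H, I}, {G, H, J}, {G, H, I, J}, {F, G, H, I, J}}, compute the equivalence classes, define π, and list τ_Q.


X/∼ = {[F=H], [G=J], [I]}; |τ_Q| = 3.

Equivalence classes: [F=H], [G=J], [I].
Quotient map π: X → X/∼ sends F ↦ [F=H], G ↦ [G=J], H ↦ [F=H], I ↦ [I], J ↦ [G=J].
For each subset V ⊆ X/∼, compute π^{-1}(V) ⊆ X and check whether π^{-1}(V) ∈ τ. V is open in τ_Q iff π^{-1}(V) ∈ τ.
  V = {}: π^{-1}(V) = ∅ ∈ τ ✓.
  V = {[F=H]}: π^{-1}(V) = {F, H} ∉ τ ✗.
  V = {[G=J]}: π^{-1}(V) = {G, J} ∈ τ ✓.
  V = {[F=H], [G=J]}: π^{-1}(V) = {F, G, H, J} ∉ τ ✗.
  V = {[I]}: π^{-1}(V) = {I} ∉ τ ✗.
  V = {[F=H], [I]}: π^{-1}(V) = {F, H, I} ∉ τ ✗.
  V = {[G=J], [I]}: π^{-1}(V) = {G, I, J} ∉ τ ✗.
  V = {[F=H], [G=J], [I]}: π^{-1}(V) = {F, G, H, I, J} ∈ τ ✓.
Open sets in the quotient: τ_Q = {{}, {[G=J]}, {[F=H], [G=J], [I]}} (3 elements).


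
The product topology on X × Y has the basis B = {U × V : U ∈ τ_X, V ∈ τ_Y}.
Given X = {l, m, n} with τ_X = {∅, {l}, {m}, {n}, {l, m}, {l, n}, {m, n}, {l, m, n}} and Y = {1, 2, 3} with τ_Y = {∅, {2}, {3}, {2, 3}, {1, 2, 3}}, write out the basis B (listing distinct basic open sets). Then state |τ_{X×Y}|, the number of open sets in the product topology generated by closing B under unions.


Basis B = {∅ × ∅, {l} × {2}, {l} × {3}, {m} × {2}, {m} × {3}, {n} × {2}, {n} × {3}, {l} × {2, 3}, {l, m} × {2}, {l, n} × {2}, {l, m} × {3}, {l, n} × {3}, {m} × {2, 3}, {m, n} × {2}, {m, n} × {3}, {n} × {2, 3}, {l} × {1, 2, 3}, {l, m, n} × {2}, {l, m, n} × {3}, {m} × {1, 2, 3}, {n} × {1, 2, 3}, {l, m} × {2, 3}, {l, n} × {2, 3}, {m, n} × {2, 3}, {l, m} × {1, 2, 3}, {l, n} × {1, 2, 3}, {l, m, n} × {2, 3}, {m, n} × {1, 2, 3}, {l, m, n} × {1, 2, 3}}; |τ_{X×Y}| = 125.

Enumerate products U × V with U ∈ τ_X, V ∈ τ_Y (deduplicated):
  ∅ × ∅ = {} (∅)
  {l} × {2} = {(l,2)}
  {l} × {3} = {(l,3)}
  {m} × {2} = {(m,2)}
  {m} × {3} = {(m,3)}
  {n} × {2} = {(n,2)}
  {n} × {3} = {(n,3)}
  {l} × {2, 3} = {(l,2), (l,3)}
  {l, m} × {2} = {(l,2), (m,2)}
  {l, n} × {2} = {(l,2), (n,2)}
  {l, m} × {3} = {(l,3), (m,3)}
  {l, n} × {3} = {(l,3), (n,3)}
  {m} × {2, 3} = {(m,2), (m,3)}
  {m, n} × {2} = {(m,2), (n,2)}
  {m, n} × {3} = {(m,3), (n,3)}
  {n} × {2, 3} = {(n,2), (n,3)}
  {l} × {1, 2, 3} = {(l,1), (l,2), (l,3)}
  {l, m, n} × {2} = {(l,2), (m,2), (n,2)}
  {l, m, n} × {3} = {(l,3), (m,3), (n,3)}
  {m} × {1, 2, 3} = {(m,1), (m,2), (m,3)}
  {n} × {1, 2, 3} = {(n,1), (n,2), (n,3)}
  {l, m} × {2, 3} = {(l,2), (l,3), (m,2), (m,3)}
  {l, n} × {2, 3} = {(l,2), (l,3), (n,2), (n,3)}
  {m, n} × {2, 3} = {(m,2), (m,3), (n,2), (n,3)}
  {l, m} × {1, 2, 3} = {(l,1), (l,2), (l,3), (m,1), (m,2), (m,3)}
  {l, n} × {1, 2, 3} = {(l,1), (l,2), (l,3), (n,1), (n,2), (n,3)}
  {l, m, n} × {2, 3} = {(l,2), (l,3), (m,2), (m,3), (n,2), (n,3)}
  {m, n} × {1, 2, 3} = {(m,1), (m,2), (m,3), (n,1), (n,2), (n,3)}
  {l, m, n} × {1, 2, 3} = {(l,1), (l,2), (l,3), (m,1), (m,2), (m,3), (n,1), (n,2), (n,3)}
These 29 distinct sets form the basis B.
Close under arbitrary unions to get τ_{X×Y}; counting gives |τ_{X×Y}| = 125.


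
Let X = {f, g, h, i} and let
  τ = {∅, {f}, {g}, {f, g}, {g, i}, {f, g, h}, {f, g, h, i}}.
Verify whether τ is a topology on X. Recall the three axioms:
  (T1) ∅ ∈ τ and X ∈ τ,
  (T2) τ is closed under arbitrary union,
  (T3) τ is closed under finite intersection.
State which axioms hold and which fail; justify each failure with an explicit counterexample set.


τ is NOT a topology on X.

Axiom (T1): ∅ ∈ τ? Yes; X ∈ τ? Yes.
Axiom (T2/T3): check pairwise unions and intersections of members of τ.
Counterexample for (T2): {f} ∪ {g, i} = {f, g, i} ∉ τ. Therefore τ is NOT a topology.


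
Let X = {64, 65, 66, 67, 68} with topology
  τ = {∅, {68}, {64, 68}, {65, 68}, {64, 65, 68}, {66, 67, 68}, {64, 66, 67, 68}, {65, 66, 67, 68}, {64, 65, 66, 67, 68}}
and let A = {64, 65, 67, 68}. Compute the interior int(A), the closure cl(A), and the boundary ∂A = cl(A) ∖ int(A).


int(A) = {64, 65, 68}, cl(A) = {64, 65, 66, 67, 68}, ∂A = {66, 67}.

Closed sets in (X, τ) are complements of opens:
  closed(X, τ) = {∅, {64}, {65}, {64, 65}, {66, 67}, {64, 66, 67}, {65, 66, 67}, {64, 65, 66, 67}, {64, 65, 66, 67, 68}}.
int(A) = ⋃ {U ∈ τ : U ⊆ A}. Opens contained in A: ∅, {68}, {64, 68}, {65, 68}, {64, 65, 68}.
Taking the union of these: int(A) = {64, 65, 68}.
cl(A) = ⋂ {C closed : A ⊆ C}. Closed sets containing A: {64, 65, 66, 67, 68}.
Intersecting these: cl(A) = {64, 65, 66, 67, 68}.
∂A = cl(A) ∖ int(A) = {64, 65, 66, 67, 68} ∖ {64, 65, 68} = {66, 67}.


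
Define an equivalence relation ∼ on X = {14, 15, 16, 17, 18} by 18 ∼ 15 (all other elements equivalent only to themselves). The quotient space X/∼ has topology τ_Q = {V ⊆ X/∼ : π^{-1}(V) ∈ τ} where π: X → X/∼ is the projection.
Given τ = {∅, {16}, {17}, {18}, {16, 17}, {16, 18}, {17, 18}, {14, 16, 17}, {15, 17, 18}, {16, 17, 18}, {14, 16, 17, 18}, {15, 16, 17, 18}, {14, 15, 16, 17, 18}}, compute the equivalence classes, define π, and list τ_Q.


X/∼ = {[14], [15=18], [16], [17]}; |τ_Q| = 8.

Equivalence classes: [14], [15=18], [16], [17].
Quotient map π: X → X/∼ sends 14 ↦ [14], 15 ↦ [15=18], 16 ↦ [16], 17 ↦ [17], 18 ↦ [15=18].
For each subset V ⊆ X/∼, compute π^{-1}(V) ⊆ X and check whether π^{-1}(V) ∈ τ. V is open in τ_Q iff π^{-1}(V) ∈ τ.
  V = {}: π^{-1}(V) = ∅ ∈ τ ✓.
  V = {[14]}: π^{-1}(V) = {14} ∉ τ ✗.
  V = {[15=18]}: π^{-1}(V) = {15, 18} ∉ τ ✗.
  V = {[14], [15=18]}: π^{-1}(V) = {14, 15, 18} ∉ τ ✗.
  V = {[16]}: π^{-1}(V) = {16} ∈ τ ✓.
  V = {[14], [16]}: π^{-1}(V) = {14, 16} ∉ τ ✗.
  V = {[15=18], [16]}: π^{-1}(V) = {15, 16, 18} ∉ τ ✗.
  V = {[14], [15=18], [16]}: π^{-1}(V) = {14, 15, 16, 18} ∉ τ ✗.
  V = {[17]}: π^{-1}(V) = {17} ∈ τ ✓.
  V = {[14], [17]}: π^{-1}(V) = {14, 17} ∉ τ ✗.
  V = {[15=18], [17]}: π^{-1}(V) = {15, 17, 18} ∈ τ ✓.
  V = {[14], [15=18], [17]}: π^{-1}(V) = {14, 15, 17, 18} ∉ τ ✗.
  V = {[16], [17]}: π^{-1}(V) = {16, 17} ∈ τ ✓.
  V = {[14], [16], [17]}: π^{-1}(V) = {14, 16, 17} ∈ τ ✓.
  V = {[15=18], [16], [17]}: π^{-1}(V) = {15, 16, 17, 18} ∈ τ ✓.
  V = {[14], [15=18], [16], [17]}: π^{-1}(V) = {14, 15, 16, 17, 18} ∈ τ ✓.
Open sets in the quotient: τ_Q = {{}, {[16]}, {[17]}, {[15=18], [17]}, {[16], [17]}, {[14], [16], [17]}, {[15=18], [16], [17]}, {[14], [15=18], [16], [17]}} (8 elements).


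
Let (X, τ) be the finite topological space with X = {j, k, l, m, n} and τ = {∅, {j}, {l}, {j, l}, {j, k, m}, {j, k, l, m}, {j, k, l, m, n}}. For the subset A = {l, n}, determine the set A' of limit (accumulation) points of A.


A' = {n}

For each x ∈ X, list the open sets U ∈ τ with x ∈ U, then check whether U ∩ (A ∖ {x}) ≠ ∅ for every such U.
  x = j: open {j} ∋ x has {j} ∩ (A ∖ {j}) = ∅, so x is NOT a limit point.
  x = k: open {j, k, m} ∋ x has {j, k, m} ∩ (A ∖ {k}) = ∅, so x is NOT a limit point.
  x = l: open {l} ∋ x has {l} ∩ (A ∖ {l}) = ∅, so x is NOT a limit point.
  x = m: open {j, k, m} ∋ x has {j, k, m} ∩ (A ∖ {m}) = ∅, so x is NOT a limit point.
  x = n: opens ∋ x are {j, k, l, m, n}; each meets A ∖ {n}, so x IS a limit point.
Collecting: A' = {n}.


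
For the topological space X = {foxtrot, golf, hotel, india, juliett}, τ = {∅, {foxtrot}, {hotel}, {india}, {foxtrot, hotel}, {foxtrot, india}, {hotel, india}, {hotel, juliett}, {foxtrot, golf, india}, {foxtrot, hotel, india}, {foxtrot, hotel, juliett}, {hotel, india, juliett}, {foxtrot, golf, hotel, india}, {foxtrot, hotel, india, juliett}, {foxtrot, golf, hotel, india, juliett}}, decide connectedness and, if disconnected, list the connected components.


(X, τ) is disconnected; components = [{hotel, juliett}, {foxtrot, golf, india}].

Find clopen sets (U ∈ τ with X ∖ U ∈ τ):
  U = ∅, X ∖ U = {foxtrot, golf, hotel, india, juliett} — both open, so U is clopen.
  U = {hotel, juliett}, X ∖ U = {foxtrot, golf, india} — both open, so U is clopen.
  U = {foxtrot, golf, india}, X ∖ U = {hotel, juliett} — both open, so U is clopen.
  U = {foxtrot, golf, hotel, india, juliett}, X ∖ U = ∅ — both open, so U is clopen.
Nontrivial clopen(s) exist: e.g. {hotel, juliett}. So (X, τ) is disconnected.
Compute connected components by grouping points that agree on all clopens:
  component: {hotel, juliett}
  component: {foxtrot, golf, india}


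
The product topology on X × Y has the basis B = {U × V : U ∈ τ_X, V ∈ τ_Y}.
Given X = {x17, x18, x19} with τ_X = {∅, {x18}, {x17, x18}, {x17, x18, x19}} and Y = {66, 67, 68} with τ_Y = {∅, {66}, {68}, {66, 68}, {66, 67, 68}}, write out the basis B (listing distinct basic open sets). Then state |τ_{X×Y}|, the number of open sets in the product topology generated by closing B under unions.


Basis B = {∅ × ∅, {x18} × {66}, {x18} × {68}, {x17, x18} × {66}, {x17, x18} × {68}, {x18} × {66, 68}, {x17, x18, x19} × {66}, {x17, x18, x19} × {68}, {x18} × {66, 67, 68}, {x17, x18} × {66, 68}, {x17, x18} × {66, 67, 68}, {x17, x18, x19} × {66, 68}, {x17, x18, x19} × {66, 67, 68}}; |τ_{X×Y}| = 30.

Enumerate products U × V with U ∈ τ_X, V ∈ τ_Y (deduplicated):
  ∅ × ∅ = {} (∅)
  {x18} × {66} = {(x18,66)}
  {x18} × {68} = {(x18,68)}
  {x17, x18} × {66} = {(x17,66), (x18,66)}
  {x17, x18} × {68} = {(x17,68), (x18,68)}
  {x18} × {66, 68} = {(x18,66), (x18,68)}
  {x17, x18, x19} × {66} = {(x17,66), (x18,66), (x19,66)}
  {x17, x18, x19} × {68} = {(x17,68), (x18,68), (x19,68)}
  {x18} × {66, 67, 68} = {(x18,66), (x18,67), (x18,68)}
  {x17, x18} × {66, 68} = {(x17,66), (x17,68), (x18,66), (x18,68)}
  {x17, x18} × {66, 67, 68} = {(x17,66), (x17,67), (x17,68), (x18,66), (x18,67), (x18,68)}
  {x17, x18, x19} × {66, 68} = {(x17,66), (x17,68), (x18,66), (x18,68), (x19,66), (x19,68)}
  {x17, x18, x19} × {66, 67, 68} = {(x17,66), (x17,67), (x17,68), (x18,66), (x18,67), (x18,68), (x19,66), (x19,67), (x19,68)}
These 13 distinct sets form the basis B.
Close under arbitrary unions to get τ_{X×Y}; counting gives |τ_{X×Y}| = 30.


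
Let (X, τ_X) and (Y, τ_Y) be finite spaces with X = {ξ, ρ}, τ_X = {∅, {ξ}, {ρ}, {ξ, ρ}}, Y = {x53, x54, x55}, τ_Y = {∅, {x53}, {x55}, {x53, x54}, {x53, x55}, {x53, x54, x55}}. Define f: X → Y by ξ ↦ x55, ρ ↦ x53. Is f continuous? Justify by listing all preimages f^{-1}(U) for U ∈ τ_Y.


f IS continuous.

Compute f^{-1}(U) for each U ∈ τ_Y:
  U = ∅: f^{-1}(U) = ∅ ∈ τ_X ✓.
  U = {x53}: f^{-1}(U) = {ρ} ∈ τ_X ✓.
  U = {x55}: f^{-1}(U) = {ξ} ∈ τ_X ✓.
  U = {x53, x54}: f^{-1}(U) = {ρ} ∈ τ_X ✓.
  U = {x53, x55}: f^{-1}(U) = {ξ, ρ} ∈ τ_X ✓.
  U = {x53, x54, x55}: f^{-1}(U) = {ξ, ρ} ∈ τ_X ✓.
Every preimage lies in τ_X, so f IS continuous.


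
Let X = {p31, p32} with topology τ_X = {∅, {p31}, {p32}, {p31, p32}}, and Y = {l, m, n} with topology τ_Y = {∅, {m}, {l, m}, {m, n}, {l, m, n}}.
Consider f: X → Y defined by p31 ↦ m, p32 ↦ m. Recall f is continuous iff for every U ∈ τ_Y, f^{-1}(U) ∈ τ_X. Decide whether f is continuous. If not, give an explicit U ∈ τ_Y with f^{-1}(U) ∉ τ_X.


f IS continuous.

Compute f^{-1}(U) for each U ∈ τ_Y:
  U = ∅: f^{-1}(U) = ∅ ∈ τ_X ✓.
  U = {m}: f^{-1}(U) = {p31, p32} ∈ τ_X ✓.
  U = {l, m}: f^{-1}(U) = {p31, p32} ∈ τ_X ✓.
  U = {m, n}: f^{-1}(U) = {p31, p32} ∈ τ_X ✓.
  U = {l, m, n}: f^{-1}(U) = {p31, p32} ∈ τ_X ✓.
Every preimage lies in τ_X, so f IS continuous.


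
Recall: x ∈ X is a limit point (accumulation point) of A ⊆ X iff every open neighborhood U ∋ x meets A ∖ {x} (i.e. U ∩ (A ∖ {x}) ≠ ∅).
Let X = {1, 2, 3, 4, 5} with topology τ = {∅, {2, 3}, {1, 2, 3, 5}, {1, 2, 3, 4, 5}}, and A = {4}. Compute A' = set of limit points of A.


A' = ∅

For each x ∈ X, list the open sets U ∈ τ with x ∈ U, then check whether U ∩ (A ∖ {x}) ≠ ∅ for every such U.
  x = 1: open {1, 2, 3, 5} ∋ x has {1, 2, 3, 5} ∩ (A ∖ {1}) = ∅, so x is NOT a limit point.
  x = 2: open {2, 3} ∋ x has {2, 3} ∩ (A ∖ {2}) = ∅, so x is NOT a limit point.
  x = 3: open {2, 3} ∋ x has {2, 3} ∩ (A ∖ {3}) = ∅, so x is NOT a limit point.
  x = 4: open {1, 2, 3, 4, 5} ∋ x has {1, 2, 3, 4, 5} ∩ (A ∖ {4}) = ∅, so x is NOT a limit point.
  x = 5: open {1, 2, 3, 5} ∋ x has {1, 2, 3, 5} ∩ (A ∖ {5}) = ∅, so x is NOT a limit point.
Collecting: A' = ∅.


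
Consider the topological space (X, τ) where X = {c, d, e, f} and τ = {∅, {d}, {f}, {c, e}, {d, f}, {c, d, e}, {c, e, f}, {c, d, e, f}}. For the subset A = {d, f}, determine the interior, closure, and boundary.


int(A) = {d, f}, cl(A) = {d, f}, ∂A = ∅.

Closed sets in (X, τ) are complements of opens:
  closed(X, τ) = {∅, {d}, {f}, {c, e}, {d, f}, {c, d, e}, {c, e, f}, {c, d, e, f}}.
int(A) = ⋃ {U ∈ τ : U ⊆ A}. Opens contained in A: ∅, {d}, {f}, {d, f}.
Taking the union of these: int(A) = {d, f}.
cl(A) = ⋂ {C closed : A ⊆ C}. Closed sets containing A: {d, f}, {c, d, e, f}.
Intersecting these: cl(A) = {d, f}.
∂A = cl(A) ∖ int(A) = {d, f} ∖ {d, f} = ∅.


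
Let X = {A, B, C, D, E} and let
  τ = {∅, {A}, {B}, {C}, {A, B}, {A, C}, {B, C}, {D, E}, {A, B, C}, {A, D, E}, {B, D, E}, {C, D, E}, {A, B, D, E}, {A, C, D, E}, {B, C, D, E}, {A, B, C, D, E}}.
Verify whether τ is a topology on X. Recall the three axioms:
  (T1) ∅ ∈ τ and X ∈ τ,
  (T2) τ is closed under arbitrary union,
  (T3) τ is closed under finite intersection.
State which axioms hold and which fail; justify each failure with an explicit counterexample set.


τ IS a topology on X.

Axiom (T1): ∅ ∈ τ? Yes; X ∈ τ? Yes.
Axiom (T2/T3): check pairwise unions and intersections of members of τ.
All pairwise intersections and unions checked — each lies in τ. Therefore τ satisfies (T1), (T2), (T3): it IS a topology on X.


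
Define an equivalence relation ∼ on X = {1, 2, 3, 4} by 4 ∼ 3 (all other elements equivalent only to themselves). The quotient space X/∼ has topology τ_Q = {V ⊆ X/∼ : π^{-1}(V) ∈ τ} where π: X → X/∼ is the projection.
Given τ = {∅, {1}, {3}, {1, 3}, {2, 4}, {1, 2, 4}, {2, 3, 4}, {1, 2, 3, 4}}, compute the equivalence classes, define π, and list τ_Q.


X/∼ = {[1], [2], [3=4]}; |τ_Q| = 4.

Equivalence classes: [1], [2], [3=4].
Quotient map π: X → X/∼ sends 1 ↦ [1], 2 ↦ [2], 3 ↦ [3=4], 4 ↦ [3=4].
For each subset V ⊆ X/∼, compute π^{-1}(V) ⊆ X and check whether π^{-1}(V) ∈ τ. V is open in τ_Q iff π^{-1}(V) ∈ τ.
  V = {}: π^{-1}(V) = ∅ ∈ τ ✓.
  V = {[1]}: π^{-1}(V) = {1} ∈ τ ✓.
  V = {[2]}: π^{-1}(V) = {2} ∉ τ ✗.
  V = {[1], [2]}: π^{-1}(V) = {1, 2} ∉ τ ✗.
  V = {[3=4]}: π^{-1}(V) = {3, 4} ∉ τ ✗.
  V = {[1], [3=4]}: π^{-1}(V) = {1, 3, 4} ∉ τ ✗.
  V = {[2], [3=4]}: π^{-1}(V) = {2, 3, 4} ∈ τ ✓.
  V = {[1], [2], [3=4]}: π^{-1}(V) = {1, 2, 3, 4} ∈ τ ✓.
Open sets in the quotient: τ_Q = {{}, {[1]}, {[2], [3=4]}, {[1], [2], [3=4]}} (4 elements).


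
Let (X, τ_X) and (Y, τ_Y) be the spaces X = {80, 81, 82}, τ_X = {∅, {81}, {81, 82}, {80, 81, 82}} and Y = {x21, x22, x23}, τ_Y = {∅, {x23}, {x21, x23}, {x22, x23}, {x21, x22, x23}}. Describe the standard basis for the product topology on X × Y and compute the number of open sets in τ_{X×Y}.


Basis B = {∅ × ∅, {81} × {x23}, {81} × {x21, x23}, {81} × {x22, x23}, {81, 82} × {x23}, {80, 81, 82} × {x23}, {81} × {x21, x22, x23}, {81, 82} × {x21, x23}, {81, 82} × {x22, x23}, {80, 81, 82} × {x21, x23}, {80, 81, 82} × {x22, x23}, {81, 82} × {x21, x22, x23}, {80, 81, 82} × {x21, x22, x23}}; |τ_{X×Y}| = 30.

Enumerate products U × V with U ∈ τ_X, V ∈ τ_Y (deduplicated):
  ∅ × ∅ = {} (∅)
  {81} × {x23} = {(81,x23)}
  {81} × {x21, x23} = {(81,x21), (81,x23)}
  {81} × {x22, x23} = {(81,x22), (81,x23)}
  {81, 82} × {x23} = {(81,x23), (82,x23)}
  {80, 81, 82} × {x23} = {(80,x23), (81,x23), (82,x23)}
  {81} × {x21, x22, x23} = {(81,x21), (81,x22), (81,x23)}
  {81, 82} × {x21, x23} = {(81,x21), (81,x23), (82,x21), (82,x23)}
  {81, 82} × {x22, x23} = {(81,x22), (81,x23), (82,x22), (82,x23)}
  {80, 81, 82} × {x21, x23} = {(80,x21), (80,x23), (81,x21), (81,x23), (82,x21), (82,x23)}
  {80, 81, 82} × {x22, x23} = {(80,x22), (80,x23), (81,x22), (81,x23), (82,x22), (82,x23)}
  {81, 82} × {x21, x22, x23} = {(81,x21), (81,x22), (81,x23), (82,x21), (82,x22), (82,x23)}
  {80, 81, 82} × {x21, x22, x23} = {(80,x21), (80,x22), (80,x23), (81,x21), (81,x22), (81,x23), (82,x21), (82,x22), (82,x23)}
These 13 distinct sets form the basis B.
Close under arbitrary unions to get τ_{X×Y}; counting gives |τ_{X×Y}| = 30.


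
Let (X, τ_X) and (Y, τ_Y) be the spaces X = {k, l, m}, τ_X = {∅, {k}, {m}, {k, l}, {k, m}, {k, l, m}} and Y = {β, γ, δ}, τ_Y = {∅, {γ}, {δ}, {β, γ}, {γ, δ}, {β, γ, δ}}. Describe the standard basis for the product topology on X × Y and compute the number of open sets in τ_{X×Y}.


Basis B = {∅ × ∅, {k} × {γ}, {k} × {δ}, {m} × {γ}, {m} × {δ}, {k} × {β, γ}, {k} × {γ, δ}, {k, l} × {γ}, {k, m} × {γ}, {k, l} × {δ}, {k, m} × {δ}, {m} × {β, γ}, {m} × {γ, δ}, {k} × {β, γ, δ}, {k, l, m} × {γ}, {k, l, m} × {δ}, {m} × {β, γ, δ}, {k, l} × {β, γ}, {k, m} × {β, γ}, {k, l} × {γ, δ}, {k, m} × {γ, δ}, {k, l} × {β, γ, δ}, {k, m} × {β, γ, δ}, {k, l, m} × {β, γ}, {k, l, m} × {γ, δ}, {k, l, m} × {β, γ, δ}}; |τ_{X×Y}| = 108.

Enumerate products U × V with U ∈ τ_X, V ∈ τ_Y (deduplicated):
  ∅ × ∅ = {} (∅)
  {k} × {γ} = {(k,γ)}
  {k} × {δ} = {(k,δ)}
  {m} × {γ} = {(m,γ)}
  {m} × {δ} = {(m,δ)}
  {k} × {β, γ} = {(k,β), (k,γ)}
  {k} × {γ, δ} = {(k,γ), (k,δ)}
  {k, l} × {γ} = {(k,γ), (l,γ)}
  {k, m} × {γ} = {(k,γ), (m,γ)}
  {k, l} × {δ} = {(k,δ), (l,δ)}
  {k, m} × {δ} = {(k,δ), (m,δ)}
  {m} × {β, γ} = {(m,β), (m,γ)}
  {m} × {γ, δ} = {(m,γ), (m,δ)}
  {k} × {β, γ, δ} = {(k,β), (k,γ), (k,δ)}
  {k, l, m} × {γ} = {(k,γ), (l,γ), (m,γ)}
  {k, l, m} × {δ} = {(k,δ), (l,δ), (m,δ)}
  {m} × {β, γ, δ} = {(m,β), (m,γ), (m,δ)}
  {k, l} × {β, γ} = {(k,β), (k,γ), (l,β), (l,γ)}
  {k, m} × {β, γ} = {(k,β), (k,γ), (m,β), (m,γ)}
  {k, l} × {γ, δ} = {(k,γ), (k,δ), (l,γ), (l,δ)}
  {k, m} × {γ, δ} = {(k,γ), (k,δ), (m,γ), (m,δ)}
  {k, l} × {β, γ, δ} = {(k,β), (k,γ), (k,δ), (l,β), (l,γ), (l,δ)}
  {k, m} × {β, γ, δ} = {(k,β), (k,γ), (k,δ), (m,β), (m,γ), (m,δ)}
  {k, l, m} × {β, γ} = {(k,β), (k,γ), (l,β), (l,γ), (m,β), (m,γ)}
  {k, l, m} × {γ, δ} = {(k,γ), (k,δ), (l,γ), (l,δ), (m,γ), (m,δ)}
  {k, l, m} × {β, γ, δ} = {(k,β), (k,γ), (k,δ), (l,β), (l,γ), (l,δ), (m,β), (m,γ), (m,δ)}
These 26 distinct sets form the basis B.
Close under arbitrary unions to get τ_{X×Y}; counting gives |τ_{X×Y}| = 108.


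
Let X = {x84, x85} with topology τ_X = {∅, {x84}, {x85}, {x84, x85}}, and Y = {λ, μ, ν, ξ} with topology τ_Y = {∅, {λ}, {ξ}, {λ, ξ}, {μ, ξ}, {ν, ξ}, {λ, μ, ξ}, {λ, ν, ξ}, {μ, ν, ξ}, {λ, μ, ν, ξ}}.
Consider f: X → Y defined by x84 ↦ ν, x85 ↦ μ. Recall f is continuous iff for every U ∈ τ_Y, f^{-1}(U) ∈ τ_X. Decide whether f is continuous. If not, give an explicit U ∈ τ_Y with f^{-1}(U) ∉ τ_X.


f IS continuous.

Compute f^{-1}(U) for each U ∈ τ_Y:
  U = ∅: f^{-1}(U) = ∅ ∈ τ_X ✓.
  U = {λ}: f^{-1}(U) = ∅ ∈ τ_X ✓.
  U = {ξ}: f^{-1}(U) = ∅ ∈ τ_X ✓.
  U = {λ, ξ}: f^{-1}(U) = ∅ ∈ τ_X ✓.
  U = {μ, ξ}: f^{-1}(U) = {x85} ∈ τ_X ✓.
  U = {ν, ξ}: f^{-1}(U) = {x84} ∈ τ_X ✓.
  U = {λ, μ, ξ}: f^{-1}(U) = {x85} ∈ τ_X ✓.
  U = {λ, ν, ξ}: f^{-1}(U) = {x84} ∈ τ_X ✓.
  U = {μ, ν, ξ}: f^{-1}(U) = {x84, x85} ∈ τ_X ✓.
  U = {λ, μ, ν, ξ}: f^{-1}(U) = {x84, x85} ∈ τ_X ✓.
Every preimage lies in τ_X, so f IS continuous.


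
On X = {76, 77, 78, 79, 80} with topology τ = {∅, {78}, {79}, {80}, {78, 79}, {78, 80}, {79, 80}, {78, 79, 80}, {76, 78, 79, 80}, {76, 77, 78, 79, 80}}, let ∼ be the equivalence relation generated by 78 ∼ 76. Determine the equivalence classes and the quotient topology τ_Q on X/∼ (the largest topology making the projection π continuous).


X/∼ = {[76=78], [77], [79], [80]}; |τ_Q| = 6.

Equivalence classes: [76=78], [77], [79], [80].
Quotient map π: X → X/∼ sends 76 ↦ [76=78], 77 ↦ [77], 78 ↦ [76=78], 79 ↦ [79], 80 ↦ [80].
For each subset V ⊆ X/∼, compute π^{-1}(V) ⊆ X and check whether π^{-1}(V) ∈ τ. V is open in τ_Q iff π^{-1}(V) ∈ τ.
  V = {}: π^{-1}(V) = ∅ ∈ τ ✓.
  V = {[76=78]}: π^{-1}(V) = {76, 78} ∉ τ ✗.
  V = {[77]}: π^{-1}(V) = {77} ∉ τ ✗.
  V = {[76=78], [77]}: π^{-1}(V) = {76, 77, 78} ∉ τ ✗.
  V = {[79]}: π^{-1}(V) = {79} ∈ τ ✓.
  V = {[76=78], [79]}: π^{-1}(V) = {76, 78, 79} ∉ τ ✗.
  V = {[77], [79]}: π^{-1}(V) = {77, 79} ∉ τ ✗.
  V = {[76=78], [77], [79]}: π^{-1}(V) = {76, 77, 78, 79} ∉ τ ✗.
  V = {[80]}: π^{-1}(V) = {80} ∈ τ ✓.
  V = {[76=78], [80]}: π^{-1}(V) = {76, 78, 80} ∉ τ ✗.
  V = {[77], [80]}: π^{-1}(V) = {77, 80} ∉ τ ✗.
  V = {[76=78], [77], [80]}: π^{-1}(V) = {76, 77, 78, 80} ∉ τ ✗.
  V = {[79], [80]}: π^{-1}(V) = {79, 80} ∈ τ ✓.
  V = {[76=78], [79], [80]}: π^{-1}(V) = {76, 78, 79, 80} ∈ τ ✓.
  V = {[77], [79], [80]}: π^{-1}(V) = {77, 79, 80} ∉ τ ✗.
  V = {[76=78], [77], [79], [80]}: π^{-1}(V) = {76, 77, 78, 79, 80} ∈ τ ✓.
Open sets in the quotient: τ_Q = {{}, {[79]}, {[80]}, {[79], [80]}, {[76=78], [79], [80]}, {[76=78], [77], [79], [80]}} (6 elements).


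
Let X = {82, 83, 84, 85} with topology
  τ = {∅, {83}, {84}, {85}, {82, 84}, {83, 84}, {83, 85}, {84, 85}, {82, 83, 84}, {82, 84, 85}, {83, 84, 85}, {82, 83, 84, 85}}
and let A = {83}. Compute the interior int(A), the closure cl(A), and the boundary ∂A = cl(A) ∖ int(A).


int(A) = {83}, cl(A) = {83}, ∂A = ∅.

Closed sets in (X, τ) are complements of opens:
  closed(X, τ) = {∅, {82}, {83}, {85}, {82, 83}, {82, 84}, {82, 85}, {83, 85}, {82, 83, 84}, {82, 83, 85}, {82, 84, 85}, {82, 83, 84, 85}}.
int(A) = ⋃ {U ∈ τ : U ⊆ A}. Opens contained in A: ∅, {83}.
Taking the union of these: int(A) = {83}.
cl(A) = ⋂ {C closed : A ⊆ C}. Closed sets containing A: {83}, {82, 83}, {83, 85}, {82, 83, 84}, {82, 83, 85}, {82, 83, 84, 85}.
Intersecting these: cl(A) = {83}.
∂A = cl(A) ∖ int(A) = {83} ∖ {83} = ∅.


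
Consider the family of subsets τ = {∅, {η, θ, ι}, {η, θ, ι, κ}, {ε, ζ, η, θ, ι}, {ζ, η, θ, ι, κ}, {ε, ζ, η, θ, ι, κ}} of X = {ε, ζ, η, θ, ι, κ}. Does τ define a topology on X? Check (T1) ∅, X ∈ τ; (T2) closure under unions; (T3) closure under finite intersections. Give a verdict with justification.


τ is NOT a topology on X.

Axiom (T1): ∅ ∈ τ? Yes; X ∈ τ? Yes.
Axiom (T2/T3): check pairwise unions and intersections of members of τ.
Counterexample for (T3): {ε, ζ, η, θ, ι} ∩ {ζ, η, θ, ι, κ} = {ζ, η, θ, ι} ∉ τ. Therefore τ is NOT a topology.


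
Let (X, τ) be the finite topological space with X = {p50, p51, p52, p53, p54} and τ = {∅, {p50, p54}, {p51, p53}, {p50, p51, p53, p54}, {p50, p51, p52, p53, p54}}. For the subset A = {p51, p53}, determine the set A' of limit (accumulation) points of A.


A' = {p51, p52, p53}

For each x ∈ X, list the open sets U ∈ τ with x ∈ U, then check whether U ∩ (A ∖ {x}) ≠ ∅ for every such U.
  x = p50: open {p50, p54} ∋ x has {p50, p54} ∩ (A ∖ {p50}) = ∅, so x is NOT a limit point.
  x = p51: opens ∋ x are {p51, p53}, {p50, p51, p53, p54}, {p50, p51, p52, p53, p54}; each meets A ∖ {p51}, so x IS a limit point.
  x = p52: opens ∋ x are {p50, p51, p52, p53, p54}; each meets A ∖ {p52}, so x IS a limit point.
  x = p53: opens ∋ x are {p51, p53}, {p50, p51, p53, p54}, {p50, p51, p52, p53, p54}; each meets A ∖ {p53}, so x IS a limit point.
  x = p54: open {p50, p54} ∋ x has {p50, p54} ∩ (A ∖ {p54}) = ∅, so x is NOT a limit point.
Collecting: A' = {p51, p52, p53}.


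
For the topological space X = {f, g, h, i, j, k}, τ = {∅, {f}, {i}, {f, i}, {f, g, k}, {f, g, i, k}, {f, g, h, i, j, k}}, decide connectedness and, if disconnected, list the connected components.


(X, τ) is connected.

Find clopen sets (U ∈ τ with X ∖ U ∈ τ):
  U = ∅, X ∖ U = {f, g, h, i, j, k} — both open, so U is clopen.
  U = {f, g, h, i, j, k}, X ∖ U = ∅ — both open, so U is clopen.
Only trivial clopens (∅ and X) exist, so (X, τ) is connected.
Compute connected components by grouping points that agree on all clopens:
  component: {f, g, h, i, j, k}


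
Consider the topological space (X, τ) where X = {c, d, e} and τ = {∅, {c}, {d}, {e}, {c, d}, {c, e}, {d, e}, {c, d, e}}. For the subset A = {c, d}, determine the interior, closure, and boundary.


int(A) = {c, d}, cl(A) = {c, d}, ∂A = ∅.

Closed sets in (X, τ) are complements of opens:
  closed(X, τ) = {∅, {c}, {d}, {e}, {c, d}, {c, e}, {d, e}, {c, d, e}}.
int(A) = ⋃ {U ∈ τ : U ⊆ A}. Opens contained in A: ∅, {c}, {d}, {c, d}.
Taking the union of these: int(A) = {c, d}.
cl(A) = ⋂ {C closed : A ⊆ C}. Closed sets containing A: {c, d}, {c, d, e}.
Intersecting these: cl(A) = {c, d}.
∂A = cl(A) ∖ int(A) = {c, d} ∖ {c, d} = ∅.
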